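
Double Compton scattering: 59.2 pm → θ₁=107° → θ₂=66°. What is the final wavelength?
63.7751 pm

Apply Compton shift twice:

First scattering at θ₁ = 107°:
Δλ₁ = λ_C(1 - cos(107°))
Δλ₁ = 2.4263 × 1.2924
Δλ₁ = 3.1357 pm

After first scattering:
λ₁ = 59.2 + 3.1357 = 62.3357 pm

Second scattering at θ₂ = 66°:
Δλ₂ = λ_C(1 - cos(66°))
Δλ₂ = 2.4263 × 0.5933
Δλ₂ = 1.4394 pm

Final wavelength:
λ₂ = 62.3357 + 1.4394 = 63.7751 pm

Total shift: Δλ_total = 3.1357 + 1.4394 = 4.5751 pm

(Intermediate values are shown rounded; full precision is carried through to the final answer.)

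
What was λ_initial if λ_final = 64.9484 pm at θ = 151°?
60.4000 pm

From λ' = λ + Δλ, we have λ = λ' - Δλ

First calculate the Compton shift:
Δλ = λ_C(1 - cos θ)
Δλ = 2.4263 × (1 - cos(151°))
Δλ = 2.4263 × 1.8746
Δλ = 4.5484 pm

Initial wavelength:
λ = λ' - Δλ
λ = 64.9484 - 4.5484
λ = 60.4000 pm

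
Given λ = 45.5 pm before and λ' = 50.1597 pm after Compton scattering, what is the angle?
157.00°

First find the wavelength shift:
Δλ = λ' - λ = 50.1597 - 45.5 = 4.6597 pm

Using Δλ = λ_C(1 - cos θ), with λ_C = h/(m_e·c) ≈ 2.42631024 pm:
cos θ = 1 - Δλ/λ_C
cos θ = 1 - 4.6597/2.42631024
cos θ = -0.920488

θ = arccos(-0.920488)
θ = 157.00°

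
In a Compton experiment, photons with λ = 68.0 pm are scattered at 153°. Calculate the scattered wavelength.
72.5882 pm

Using the Compton scattering formula:
λ' = λ + Δλ = λ + λ_C(1 - cos θ)

Given:
- Initial wavelength λ = 68.0 pm
- Scattering angle θ = 153°
- Compton wavelength λ_C ≈ 2.4263 pm

Calculate the shift:
Δλ = 2.4263 × (1 - cos(153°))
Δλ = 2.4263 × 1.8910
Δλ = 4.5882 pm

Final wavelength:
λ' = 68.0 + 4.5882 = 72.5882 pm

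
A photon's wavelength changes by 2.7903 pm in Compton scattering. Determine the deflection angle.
98.63°

From the Compton formula Δλ = λ_C(1 - cos θ), we can solve for θ:

cos θ = 1 - Δλ/λ_C

Given:
- Δλ = 2.7903 pm
- λ_C = h/(m_e·c) ≈ 2.42631024 pm

cos θ = 1 - 2.7903/2.42631024
cos θ = 1 - 1.150018
cos θ = -0.150018

θ = arccos(-0.150018)
θ = 98.63°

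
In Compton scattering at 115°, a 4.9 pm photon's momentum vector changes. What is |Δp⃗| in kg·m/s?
1.8344e-22 kg·m/s

Photon momentum magnitude is p = h/λ.

Initial momentum:
p₀ = h/λ = 6.6261e-34/4.9000e-12 = 1.3523e-22 kg·m/s

After scattering:
λ' = λ + Δλ = 4.9 + 3.4517 = 8.3517 pm
p' = h/λ' = 6.6261e-34/8.3517e-12 = 7.9338e-23 kg·m/s

Momentum is a vector; the scattered photon's direction makes angle θ = 115° with the incident direction. The magnitude of the vector change Δp⃗ = p⃗₀ − p⃗' is found from the law of cosines:
|Δp⃗|² = p₀² + p'² − 2p₀p'cos θ
|Δp⃗|² = (1.3523e-22)² + (7.9338e-23)² − 2·1.3523e-22·7.9338e-23·cos(115°)
|Δp⃗| = 1.8344e-22 kg·m/s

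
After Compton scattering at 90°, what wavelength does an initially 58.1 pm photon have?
60.5263 pm

Using the Compton formula: λ' = λ + λ_C(1 − cos θ)

For θ = 90°, cos θ = 0 (exact) = 0.0000, so:
1 − cos 90° = 1 − (0) = 1.0000

Δλ = λ_C × 1.0000 = 2.4263 × 1.0000 = 2.4263 pm

λ' = 58.1 + 2.4263 = 60.5263 pm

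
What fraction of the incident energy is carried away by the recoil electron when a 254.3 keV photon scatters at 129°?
0.4478 (or 44.78%)

Calculate initial and final photon energies:

Initial: E₀ = 254.3 keV → λ₀ = 4.8755 pm
Compton shift: Δλ = 3.9532 pm
Final wavelength: λ' = 8.8287 pm
Final energy: E' = 140.4324 keV

Fractional energy loss:
(E₀ - E')/E₀ = (254.3000 - 140.4324)/254.3000
= 113.8676/254.3000
= 0.4478
= 44.78%

(Intermediate values are shown rounded; full precision is carried through to the final answer.)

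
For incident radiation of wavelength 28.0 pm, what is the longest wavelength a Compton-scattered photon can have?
32.8526 pm (at θ = 180°)

The Compton shift is Δλ = λ_C(1 − cos θ).

Since cos θ ranges from −1 to 1, the factor (1 − cos θ) ranges from 0 to 2; the maximum shift occurs at θ = 180° (backscattering):
Δλ_max = 2λ_C = 2 × 2.4263 pm = 4.8526 pm

Maximum scattered wavelength:
λ'_max = λ₀ + Δλ_max = 28.0 + 4.8526 = 32.8526 pm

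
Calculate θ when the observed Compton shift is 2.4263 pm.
90.00°

From the Compton formula Δλ = λ_C(1 - cos θ), we can solve for θ:

cos θ = 1 - Δλ/λ_C

Given:
- Δλ = 2.4263 pm
- λ_C = h/(m_e·c) ≈ 2.42631024 pm

cos θ = 1 - 2.4263/2.42631024
cos θ = 1 - 0.999996
cos θ = 0.000004

θ = arccos(0.000004)
θ = 90.00°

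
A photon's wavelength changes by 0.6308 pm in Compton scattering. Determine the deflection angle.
42.27°

From the Compton formula Δλ = λ_C(1 - cos θ), we can solve for θ:

cos θ = 1 - Δλ/λ_C

Given:
- Δλ = 0.6308 pm
- λ_C = h/(m_e·c) ≈ 2.42631024 pm

cos θ = 1 - 0.6308/2.42631024
cos θ = 1 - 0.259983
cos θ = 0.740017

θ = arccos(0.740017)
θ = 42.27°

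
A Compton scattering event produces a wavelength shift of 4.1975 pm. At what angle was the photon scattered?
136.89°

From the Compton formula Δλ = λ_C(1 - cos θ), we can solve for θ:

cos θ = 1 - Δλ/λ_C

Given:
- Δλ = 4.1975 pm
- λ_C = h/(m_e·c) ≈ 2.42631024 pm

cos θ = 1 - 4.1975/2.42631024
cos θ = 1 - 1.729993
cos θ = -0.729993

θ = arccos(-0.729993)
θ = 136.89°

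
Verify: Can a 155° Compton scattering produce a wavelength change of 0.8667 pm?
No, inconsistent

Calculate the expected shift for θ = 155°:

Δλ_expected = λ_C(1 - cos(155°))
Δλ_expected = 2.4263 × (1 - cos(155°))
Δλ_expected = 2.4263 × 1.9063
Δλ_expected = 4.6253 pm

Given shift: 0.8667 pm
Expected shift: 4.6253 pm
Difference: 3.7586 pm

The values do not match. The given shift corresponds to θ ≈ 50.0°, not 155°.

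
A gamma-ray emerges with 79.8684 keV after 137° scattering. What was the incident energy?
109.5000 keV

Convert final energy to wavelength (hc ≈ 1239.842 keV·pm):
λ' = hc/E' = 1239.842 / 79.8684 = 15.5236 pm

Calculate the Compton shift:
Δλ = λ_C(1 - cos(137°))
Δλ = 2.4263 × (1 - cos(137°))
Δλ = 4.2008 pm

Initial wavelength:
λ = λ' - Δλ = 15.5236 - 4.2008 = 11.3228 pm

Initial energy:
E = hc/λ = 1239.842 / 11.3228 = 109.5000 keV

(Intermediate values are shown rounded; full precision is carried through to the final answer.)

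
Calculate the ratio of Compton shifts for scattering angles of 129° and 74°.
129° produces the larger shift by a factor of 2.249

Calculate both shifts using Δλ = λ_C(1 - cos θ):

For θ₁ = 74°:
Δλ₁ = 2.4263 × (1 - cos(74°))
Δλ₁ = 2.4263 × 0.7244
Δλ₁ = 1.7575 pm

For θ₂ = 129°:
Δλ₂ = 2.4263 × (1 - cos(129°))
Δλ₂ = 2.4263 × 1.6293
Δλ₂ = 3.9532 pm

The 129° angle produces the larger shift.
Ratio: 3.9532/1.7575 = 2.249

(Intermediate values are shown rounded; full precision is carried through to the final answer.)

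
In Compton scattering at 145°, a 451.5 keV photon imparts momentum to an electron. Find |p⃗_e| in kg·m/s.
3.2151e-22 kg·m/s

The electron is initially at rest, so by conservation of momentum:
p⃗_e = p⃗₀ − p⃗'  (incident photon momentum minus scattered photon momentum)

Photon momentum magnitudes (p = h/λ = E/c):
λ₀ = hc/E₀ = 2.7461 pm → p₀ = h/λ₀ = 2.4129e-22 kg·m/s
Δλ = λ_C(1 − cos 145°) = 4.4138 pm
λ' = 7.1599 pm → p' = h/λ' = 9.2544e-23 kg·m/s

The scattered photon makes angle θ = 145° with the incident direction, so by the law of cosines:
|p⃗_e|² = p₀² + p'² − 2p₀p'cos θ
|p⃗_e|² = (2.4129e-22)² + (9.2544e-23)² − 2·2.4129e-22·9.2544e-23·cos(145°)
|p⃗_e| = 3.2151e-22 kg·m/s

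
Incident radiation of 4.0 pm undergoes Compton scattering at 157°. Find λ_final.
8.6597 pm

Using the Compton scattering formula:
λ' = λ + Δλ = λ + λ_C(1 - cos θ)

Given:
- Initial wavelength λ = 4.0 pm
- Scattering angle θ = 157°
- Compton wavelength λ_C ≈ 2.4263 pm

Calculate the shift:
Δλ = 2.4263 × (1 - cos(157°))
Δλ = 2.4263 × 1.9205
Δλ = 4.6597 pm

Final wavelength:
λ' = 4.0 + 4.6597 = 8.6597 pm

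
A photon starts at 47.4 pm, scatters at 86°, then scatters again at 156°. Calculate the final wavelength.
54.2999 pm

Apply Compton shift twice:

First scattering at θ₁ = 86°:
Δλ₁ = λ_C(1 - cos(86°))
Δλ₁ = 2.4263 × 0.9302
Δλ₁ = 2.2571 pm

After first scattering:
λ₁ = 47.4 + 2.2571 = 49.6571 pm

Second scattering at θ₂ = 156°:
Δλ₂ = λ_C(1 - cos(156°))
Δλ₂ = 2.4263 × 1.9135
Δλ₂ = 4.6429 pm

Final wavelength:
λ₂ = 49.6571 + 4.6429 = 54.2999 pm

Total shift: Δλ_total = 2.2571 + 4.6429 = 6.8999 pm

(Intermediate values are shown rounded; full precision is carried through to the final answer.)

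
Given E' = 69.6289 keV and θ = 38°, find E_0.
71.7000 keV

Convert final energy to wavelength (hc ≈ 1239.842 keV·pm):
λ' = hc/E' = 1239.842 / 69.6289 = 17.8064 pm

Calculate the Compton shift:
Δλ = λ_C(1 - cos(38°))
Δλ = 2.4263 × (1 - cos(38°))
Δλ = 0.5144 pm

Initial wavelength:
λ = λ' - Δλ = 17.8064 - 0.5144 = 17.2921 pm

Initial energy:
E = hc/λ = 1239.842 / 17.2921 = 71.7000 keV

(Intermediate values are shown rounded; full precision is carried through to the final answer.)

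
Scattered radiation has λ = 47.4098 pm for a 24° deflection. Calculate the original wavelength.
47.2000 pm

From λ' = λ + Δλ, we have λ = λ' - Δλ

First calculate the Compton shift:
Δλ = λ_C(1 - cos θ)
Δλ = 2.4263 × (1 - cos(24°))
Δλ = 2.4263 × 0.0865
Δλ = 0.2098 pm

Initial wavelength:
λ = λ' - Δλ
λ = 47.4098 - 0.2098
λ = 47.2000 pm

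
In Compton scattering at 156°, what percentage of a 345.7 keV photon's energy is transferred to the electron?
0.5642 (or 56.42%)

Calculate initial and final photon energies:

Initial: E₀ = 345.7 keV → λ₀ = 3.5865 pm
Compton shift: Δλ = 4.6429 pm
Final wavelength: λ' = 8.2293 pm
Final energy: E' = 150.6615 keV

Fractional energy loss:
(E₀ - E')/E₀ = (345.7000 - 150.6615)/345.7000
= 195.0385/345.7000
= 0.5642
= 56.42%

(Intermediate values are shown rounded; full precision is carried through to the final answer.)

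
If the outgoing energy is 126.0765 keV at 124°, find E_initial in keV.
204.9001 keV

Convert final energy to wavelength (hc ≈ 1239.842 keV·pm):
λ' = hc/E' = 1239.842 / 126.0765 = 9.8340 pm

Calculate the Compton shift:
Δλ = λ_C(1 - cos(124°))
Δλ = 2.4263 × (1 - cos(124°))
Δλ = 3.7831 pm

Initial wavelength:
λ = λ' - Δλ = 9.8340 - 3.7831 = 6.0510 pm

Initial energy:
E = hc/λ = 1239.842 / 6.0510 = 204.9001 keV

(Intermediate values are shown rounded; full precision is carried through to the final answer.)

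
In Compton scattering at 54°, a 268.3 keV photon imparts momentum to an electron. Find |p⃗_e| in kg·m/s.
1.2077e-22 kg·m/s

The electron is initially at rest, so by conservation of momentum:
p⃗_e = p⃗₀ − p⃗'  (incident photon momentum minus scattered photon momentum)

Photon momentum magnitudes (p = h/λ = E/c):
λ₀ = hc/E₀ = 4.6211 pm → p₀ = h/λ₀ = 1.4339e-22 kg·m/s
Δλ = λ_C(1 − cos 54°) = 1.0002 pm
λ' = 5.6213 pm → p' = h/λ' = 1.1788e-22 kg·m/s

The scattered photon makes angle θ = 54° with the incident direction, so by the law of cosines:
|p⃗_e|² = p₀² + p'² − 2p₀p'cos θ
|p⃗_e|² = (1.4339e-22)² + (1.1788e-22)² − 2·1.4339e-22·1.1788e-22·cos(54°)
|p⃗_e| = 1.2077e-22 kg·m/s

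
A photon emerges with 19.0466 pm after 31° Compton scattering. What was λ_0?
18.7000 pm

From λ' = λ + Δλ, we have λ = λ' - Δλ

First calculate the Compton shift:
Δλ = λ_C(1 - cos θ)
Δλ = 2.4263 × (1 - cos(31°))
Δλ = 2.4263 × 0.1428
Δλ = 0.3466 pm

Initial wavelength:
λ = λ' - Δλ
λ = 19.0466 - 0.3466
λ = 18.7000 pm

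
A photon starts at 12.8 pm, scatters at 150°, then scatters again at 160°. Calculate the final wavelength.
22.0339 pm

Apply Compton shift twice:

First scattering at θ₁ = 150°:
Δλ₁ = λ_C(1 - cos(150°))
Δλ₁ = 2.4263 × 1.8660
Δλ₁ = 4.5276 pm

After first scattering:
λ₁ = 12.8 + 4.5276 = 17.3276 pm

Second scattering at θ₂ = 160°:
Δλ₂ = λ_C(1 - cos(160°))
Δλ₂ = 2.4263 × 1.9397
Δλ₂ = 4.7063 pm

Final wavelength:
λ₂ = 17.3276 + 4.7063 = 22.0339 pm

Total shift: Δλ_total = 4.5276 + 4.7063 = 9.2339 pm

(Intermediate values are shown rounded; full precision is carried through to the final answer.)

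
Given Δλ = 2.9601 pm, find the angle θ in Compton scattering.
102.71°

From the Compton formula Δλ = λ_C(1 - cos θ), we can solve for θ:

cos θ = 1 - Δλ/λ_C

Given:
- Δλ = 2.9601 pm
- λ_C = h/(m_e·c) ≈ 2.42631024 pm

cos θ = 1 - 2.9601/2.42631024
cos θ = 1 - 1.220001
cos θ = -0.220001

θ = arccos(-0.220001)
θ = 102.71°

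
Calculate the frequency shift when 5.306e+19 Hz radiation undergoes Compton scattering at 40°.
4.844e+18 Hz (decrease)

Convert frequency to wavelength (c = 299792458 m/s):
λ₀ = c/f₀ = 299792458/5.306e+19 = 5.6500652e-12 m = 5.6501 pm

Calculate Compton shift:
Δλ = λ_C(1 - cos(40°)) = 0.5676 pm

Final wavelength:
λ' = λ₀ + Δλ = 5.6501 + 0.5676 = 6.2177 pm

Final frequency:
f' = c/λ' = 299792458/6.2177139e-12 = 4.8215865e+19 Hz

Frequency shift (decrease):
Δf = f₀ - f' = 5.306e+19 - 4.8215865e+19 = 4.844e+18 Hz

(Intermediate values are shown rounded; full precision is carried through to the final answer.)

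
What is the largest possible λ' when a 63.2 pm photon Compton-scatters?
68.0526 pm (at θ = 180°)

The Compton shift is Δλ = λ_C(1 − cos θ).

Since cos θ ranges from −1 to 1, the factor (1 − cos θ) ranges from 0 to 2; the maximum shift occurs at θ = 180° (backscattering):
Δλ_max = 2λ_C = 2 × 2.4263 pm = 4.8526 pm

Maximum scattered wavelength:
λ'_max = λ₀ + Δλ_max = 63.2 + 4.8526 = 68.0526 pm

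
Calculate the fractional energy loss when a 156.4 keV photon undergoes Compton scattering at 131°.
0.3364 (or 33.64%)

Calculate initial and final photon energies:

Initial: E₀ = 156.4 keV → λ₀ = 7.9274 pm
Compton shift: Δλ = 4.0181 pm
Final wavelength: λ' = 11.9455 pm
Final energy: E' = 103.7916 keV

Fractional energy loss:
(E₀ - E')/E₀ = (156.4000 - 103.7916)/156.4000
= 52.6084/156.4000
= 0.3364
= 33.64%

(Intermediate values are shown rounded; full precision is carried through to the final answer.)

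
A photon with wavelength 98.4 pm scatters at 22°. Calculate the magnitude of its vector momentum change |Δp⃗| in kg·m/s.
2.5675e-24 kg·m/s

Photon momentum magnitude is p = h/λ.

Initial momentum:
p₀ = h/λ = 6.6261e-34/9.8400e-11 = 6.7338e-24 kg·m/s

After scattering:
λ' = λ + Δλ = 98.4 + 0.1767 = 98.5767 pm
p' = h/λ' = 6.6261e-34/9.8577e-11 = 6.7217e-24 kg·m/s

Momentum is a vector; the scattered photon's direction makes angle θ = 22° with the incident direction. The magnitude of the vector change Δp⃗ = p⃗₀ − p⃗' is found from the law of cosines:
|Δp⃗|² = p₀² + p'² − 2p₀p'cos θ
|Δp⃗|² = (6.7338e-24)² + (6.7217e-24)² − 2·6.7338e-24·6.7217e-24·cos(22°)
|Δp⃗| = 2.5675e-24 kg·m/s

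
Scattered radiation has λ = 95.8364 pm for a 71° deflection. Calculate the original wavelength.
94.2000 pm

From λ' = λ + Δλ, we have λ = λ' - Δλ

First calculate the Compton shift:
Δλ = λ_C(1 - cos θ)
Δλ = 2.4263 × (1 - cos(71°))
Δλ = 2.4263 × 0.6744
Δλ = 1.6364 pm

Initial wavelength:
λ = λ' - Δλ
λ = 95.8364 - 1.6364
λ = 94.2000 pm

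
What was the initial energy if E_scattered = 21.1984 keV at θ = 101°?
22.3000 keV

Convert final energy to wavelength (hc ≈ 1239.842 keV·pm):
λ' = hc/E' = 1239.842 / 21.1984 = 58.4875 pm

Calculate the Compton shift:
Δλ = λ_C(1 - cos(101°))
Δλ = 2.4263 × (1 - cos(101°))
Δλ = 2.8893 pm

Initial wavelength:
λ = λ' - Δλ = 58.4875 - 2.8893 = 55.5983 pm

Initial energy:
E = hc/λ = 1239.842 / 55.5983 = 22.3000 keV

(Intermediate values are shown rounded; full precision is carried through to the final answer.)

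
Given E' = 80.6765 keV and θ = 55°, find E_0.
86.5000 keV

Convert final energy to wavelength (hc ≈ 1239.842 keV·pm):
λ' = hc/E' = 1239.842 / 80.6765 = 15.3681 pm

Calculate the Compton shift:
Δλ = λ_C(1 - cos(55°))
Δλ = 2.4263 × (1 - cos(55°))
Δλ = 1.0346 pm

Initial wavelength:
λ = λ' - Δλ = 15.3681 - 1.0346 = 14.3334 pm

Initial energy:
E = hc/λ = 1239.842 / 14.3334 = 86.5000 keV

(Intermediate values are shown rounded; full precision is carried through to the final answer.)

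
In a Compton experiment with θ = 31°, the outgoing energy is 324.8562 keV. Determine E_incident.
357.3000 keV

Convert final energy to wavelength (hc ≈ 1239.842 keV·pm):
λ' = hc/E' = 1239.842 / 324.8562 = 3.8166 pm

Calculate the Compton shift:
Δλ = λ_C(1 - cos(31°))
Δλ = 2.4263 × (1 - cos(31°))
Δλ = 0.3466 pm

Initial wavelength:
λ = λ' - Δλ = 3.8166 - 0.3466 = 3.4700 pm

Initial energy:
E = hc/λ = 1239.842 / 3.4700 = 357.3000 keV

(Intermediate values are shown rounded; full precision is carried through to the final answer.)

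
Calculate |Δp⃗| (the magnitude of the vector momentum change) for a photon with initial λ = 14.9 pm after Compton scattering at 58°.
4.1678e-23 kg·m/s

Photon momentum magnitude is p = h/λ.

Initial momentum:
p₀ = h/λ = 6.6261e-34/1.4900e-11 = 4.4470e-23 kg·m/s

After scattering:
λ' = λ + Δλ = 14.9 + 1.1406 = 16.0406 pm
p' = h/λ' = 6.6261e-34/1.6041e-11 = 4.1308e-23 kg·m/s

Momentum is a vector; the scattered photon's direction makes angle θ = 58° with the incident direction. The magnitude of the vector change Δp⃗ = p⃗₀ − p⃗' is found from the law of cosines:
|Δp⃗|² = p₀² + p'² − 2p₀p'cos θ
|Δp⃗|² = (4.4470e-23)² + (4.1308e-23)² − 2·4.4470e-23·4.1308e-23·cos(58°)
|Δp⃗| = 4.1678e-23 kg·m/s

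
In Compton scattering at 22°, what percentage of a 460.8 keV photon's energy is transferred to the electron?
0.0616 (or 6.16%)

Calculate initial and final photon energies:

Initial: E₀ = 460.8 keV → λ₀ = 2.6906 pm
Compton shift: Δλ = 0.1767 pm
Final wavelength: λ' = 2.8673 pm
Final energy: E' = 432.4069 keV

Fractional energy loss:
(E₀ - E')/E₀ = (460.8000 - 432.4069)/460.8000
= 28.3931/460.8000
= 0.0616
= 6.16%

(Intermediate values are shown rounded; full precision is carried through to the final answer.)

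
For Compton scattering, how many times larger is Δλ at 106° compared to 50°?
106° produces the larger shift by a factor of 3.571

Calculate both shifts using Δλ = λ_C(1 - cos θ):

For θ₁ = 50°:
Δλ₁ = 2.4263 × (1 - cos(50°))
Δλ₁ = 2.4263 × 0.3572
Δλ₁ = 0.8667 pm

For θ₂ = 106°:
Δλ₂ = 2.4263 × (1 - cos(106°))
Δλ₂ = 2.4263 × 1.2756
Δλ₂ = 3.0951 pm

The 106° angle produces the larger shift.
Ratio: 3.0951/0.8667 = 3.571

(Intermediate values are shown rounded; full precision is carried through to the final answer.)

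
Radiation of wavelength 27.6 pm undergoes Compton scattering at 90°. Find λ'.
30.0263 pm

Using the Compton formula: λ' = λ + λ_C(1 − cos θ)

For θ = 90°, cos θ = 0 (exact) = 0.0000, so:
1 − cos 90° = 1 − (0) = 1.0000

Δλ = λ_C × 1.0000 = 2.4263 × 1.0000 = 2.4263 pm

λ' = 27.6 + 2.4263 = 30.0263 pm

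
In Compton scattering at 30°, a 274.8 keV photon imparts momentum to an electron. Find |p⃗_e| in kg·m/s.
7.4082e-23 kg·m/s

The electron is initially at rest, so by conservation of momentum:
p⃗_e = p⃗₀ − p⃗'  (incident photon momentum minus scattered photon momentum)

Photon momentum magnitudes (p = h/λ = E/c):
λ₀ = hc/E₀ = 4.5118 pm → p₀ = h/λ₀ = 1.4686e-22 kg·m/s
Δλ = λ_C(1 − cos 30°) = 0.3251 pm
λ' = 4.8369 pm → p' = h/λ' = 1.3699e-22 kg·m/s

The scattered photon makes angle θ = 30° with the incident direction, so by the law of cosines:
|p⃗_e|² = p₀² + p'² − 2p₀p'cos θ
|p⃗_e|² = (1.4686e-22)² + (1.3699e-22)² − 2·1.4686e-22·1.3699e-22·cos(30°)
|p⃗_e| = 7.4082e-23 kg·m/s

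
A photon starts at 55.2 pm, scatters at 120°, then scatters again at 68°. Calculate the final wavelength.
60.3569 pm

Apply Compton shift twice:

First scattering at θ₁ = 120°:
Δλ₁ = λ_C(1 - cos(120°))
Δλ₁ = 2.4263 × 1.5000
Δλ₁ = 3.6395 pm

After first scattering:
λ₁ = 55.2 + 3.6395 = 58.8395 pm

Second scattering at θ₂ = 68°:
Δλ₂ = λ_C(1 - cos(68°))
Δλ₂ = 2.4263 × 0.6254
Δλ₂ = 1.5174 pm

Final wavelength:
λ₂ = 58.8395 + 1.5174 = 60.3569 pm

Total shift: Δλ_total = 3.6395 + 1.5174 = 5.1569 pm

(Intermediate values are shown rounded; full precision is carried through to the final answer.)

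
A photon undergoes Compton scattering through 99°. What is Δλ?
2.8059 pm

Using the Compton scattering formula:
Δλ = λ_C(1 - cos θ)

where λ_C = h/(m_e·c) ≈ 2.4263 pm is the Compton wavelength of an electron.

For θ = 99°:
cos(99°) = -0.1564
1 - cos(99°) = 1.1564

Δλ = 2.4263 × 1.1564
Δλ = 2.8059 pm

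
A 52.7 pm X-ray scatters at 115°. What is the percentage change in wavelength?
6.5497%

Calculate the Compton shift:
Δλ = λ_C(1 - cos(115°))
Δλ = 2.4263 × (1 - cos(115°))
Δλ = 2.4263 × 1.4226
Δλ = 3.4517 pm

Percentage change:
(Δλ/λ₀) × 100 = (3.4517/52.7) × 100
= 6.5497%

(Intermediate values are shown rounded; full precision is carried through to the final answer.)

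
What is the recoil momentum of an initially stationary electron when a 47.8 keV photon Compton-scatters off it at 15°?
6.6587e-24 kg·m/s

The electron is initially at rest, so by conservation of momentum:
p⃗_e = p⃗₀ − p⃗'  (incident photon momentum minus scattered photon momentum)

Photon momentum magnitudes (p = h/λ = E/c):
λ₀ = hc/E₀ = 25.9381 pm → p₀ = h/λ₀ = 2.5546e-23 kg·m/s
Δλ = λ_C(1 − cos 15°) = 0.0827 pm
λ' = 26.0208 pm → p' = h/λ' = 2.5465e-23 kg·m/s

The scattered photon makes angle θ = 15° with the incident direction, so by the law of cosines:
|p⃗_e|² = p₀² + p'² − 2p₀p'cos θ
|p⃗_e|² = (2.5546e-23)² + (2.5465e-23)² − 2·2.5546e-23·2.5465e-23·cos(15°)
|p⃗_e| = 6.6587e-24 kg·m/s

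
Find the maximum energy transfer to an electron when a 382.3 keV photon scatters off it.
229.1524 keV

Maximum energy transfer occurs at θ = 180° (backscattering).

Initial photon: E₀ = 382.3 keV → λ₀ = 3.2431 pm

Maximum Compton shift (at 180°):
Δλ_max = 2λ_C = 2 × 2.4263 = 4.8526 pm

Final wavelength:
λ' = 3.2431 + 4.8526 = 8.0957 pm

Minimum photon energy (maximum energy to electron):
E'_min = hc/λ' = 153.1476 keV

Maximum electron kinetic energy:
K_max = E₀ - E'_min = 382.3000 - 153.1476 = 229.1524 keV

(Intermediate values are shown rounded; full precision is carried through to the final answer.)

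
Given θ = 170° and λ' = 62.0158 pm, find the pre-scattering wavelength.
57.2000 pm

From λ' = λ + Δλ, we have λ = λ' - Δλ

First calculate the Compton shift:
Δλ = λ_C(1 - cos θ)
Δλ = 2.4263 × (1 - cos(170°))
Δλ = 2.4263 × 1.9848
Δλ = 4.8158 pm

Initial wavelength:
λ = λ' - Δλ
λ = 62.0158 - 4.8158
λ = 57.2000 pm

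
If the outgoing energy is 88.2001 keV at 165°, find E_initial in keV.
133.5000 keV

Convert final energy to wavelength (hc ≈ 1239.842 keV·pm):
λ' = hc/E' = 1239.842 / 88.2001 = 14.0571 pm

Calculate the Compton shift:
Δλ = λ_C(1 - cos(165°))
Δλ = 2.4263 × (1 - cos(165°))
Δλ = 4.7699 pm

Initial wavelength:
λ = λ' - Δλ = 14.0571 - 4.7699 = 9.2872 pm

Initial energy:
E = hc/λ = 1239.842 / 9.2872 = 133.5000 keV

(Intermediate values are shown rounded; full precision is carried through to the final answer.)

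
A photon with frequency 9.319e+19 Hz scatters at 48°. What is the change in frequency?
1.861e+19 Hz (decrease)

Convert frequency to wavelength (c = 299792458 m/s):
λ₀ = c/f₀ = 299792458/9.319e+19 = 3.2170024e-12 m = 3.2170 pm

Calculate Compton shift:
Δλ = λ_C(1 - cos(48°)) = 0.8028 pm

Final wavelength:
λ' = λ₀ + Δλ = 3.2170 + 0.8028 = 4.0198 pm

Final frequency:
f' = c/λ' = 299792458/4.0197942e-12 = 7.4579056e+19 Hz

Frequency shift (decrease):
Δf = f₀ - f' = 9.319e+19 - 7.4579056e+19 = 1.861e+19 Hz

(Intermediate values are shown rounded; full precision is carried through to the final answer.)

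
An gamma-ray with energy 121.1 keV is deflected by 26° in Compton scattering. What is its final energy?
118.2635 keV

First convert energy to wavelength:
λ = hc/E, with hc ≈ 1239.842 keV·pm (i.e. 1239.842 eV·nm)

For E = 121.1 keV = 121100 eV:
λ = 1239.842 keV·pm / 121.1 keV
λ = 10.2382 pm

Calculate the Compton shift:
Δλ = λ_C(1 - cos(26°)) = 2.4263 × 0.1012
Δλ = 0.2456 pm

Final wavelength:
λ' = 10.2382 + 0.2456 = 10.4837 pm

Final energy:
E' = hc/λ' = 1239.842 / 10.4837 = 118.2635 keV

(Intermediate values are shown rounded; full precision is carried through to the final answer.)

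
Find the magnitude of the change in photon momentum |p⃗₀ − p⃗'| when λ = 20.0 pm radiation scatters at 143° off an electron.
5.7240e-23 kg·m/s

Photon momentum magnitude is p = h/λ.

Initial momentum:
p₀ = h/λ = 6.6261e-34/2.0000e-11 = 3.3130e-23 kg·m/s

After scattering:
λ' = λ + Δλ = 20.0 + 4.3640 = 24.3640 pm
p' = h/λ' = 6.6261e-34/2.4364e-11 = 2.7196e-23 kg·m/s

Momentum is a vector; the scattered photon's direction makes angle θ = 143° with the incident direction. The magnitude of the vector change Δp⃗ = p⃗₀ − p⃗' is found from the law of cosines:
|Δp⃗|² = p₀² + p'² − 2p₀p'cos θ
|Δp⃗|² = (3.3130e-23)² + (2.7196e-23)² − 2·3.3130e-23·2.7196e-23·cos(143°)
|Δp⃗| = 5.7240e-23 kg·m/s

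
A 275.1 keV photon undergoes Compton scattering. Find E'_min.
132.4689 keV (at θ = 180°)

The scattered photon has minimum energy when its wavelength is maximum, i.e., when the Compton shift Δλ = λ_C(1 − cos θ) is maximum. This occurs at θ = 180° (backscattering), giving Δλ_max = 2λ_C = 4.8526 pm.

Initial wavelength: λ₀ = hc/E₀ = 4.5069 pm
Maximum final wavelength: λ'_max = λ₀ + 2λ_C = 4.5069 + 4.8526 = 9.3595 pm
Minimum final energy: E'_min = hc/λ'_max = 132.4689 keV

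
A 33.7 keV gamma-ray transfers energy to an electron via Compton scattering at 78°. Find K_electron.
1.6730 keV

By energy conservation: K_e = E_initial - E_final

First find the scattered photon energy:
Initial wavelength: λ = hc/E = 36.7906 pm
Compton shift: Δλ = λ_C(1 - cos(78°)) = 1.9219 pm
Final wavelength: λ' = 36.7906 + 1.9219 = 38.7124 pm
Final photon energy: E' = hc/λ' = 32.0270 keV

Electron kinetic energy:
K_e = E - E' = 33.7000 - 32.0270 = 1.6730 keV

(Intermediate values are shown rounded; full precision is carried through to the final answer.)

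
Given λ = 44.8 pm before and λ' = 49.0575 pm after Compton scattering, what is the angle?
139.00°

First find the wavelength shift:
Δλ = λ' - λ = 49.0575 - 44.8 = 4.2575 pm

Using Δλ = λ_C(1 - cos θ), with λ_C = h/(m_e·c) ≈ 2.42631024 pm:
cos θ = 1 - Δλ/λ_C
cos θ = 1 - 4.2575/2.42631024
cos θ = -0.754722

θ = arccos(-0.754722)
θ = 139.00°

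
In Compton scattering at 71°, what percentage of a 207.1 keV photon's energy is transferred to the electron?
0.2147 (or 21.47%)

Calculate initial and final photon energies:

Initial: E₀ = 207.1 keV → λ₀ = 5.9867 pm
Compton shift: Δλ = 1.6364 pm
Final wavelength: λ' = 7.6231 pm
Final energy: E' = 162.6435 keV

Fractional energy loss:
(E₀ - E')/E₀ = (207.1000 - 162.6435)/207.1000
= 44.4565/207.1000
= 0.2147
= 21.47%

(Intermediate values are shown rounded; full precision is carried through to the final answer.)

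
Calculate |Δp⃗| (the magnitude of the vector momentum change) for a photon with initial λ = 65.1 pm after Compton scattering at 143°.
1.8699e-23 kg·m/s

Photon momentum magnitude is p = h/λ.

Initial momentum:
p₀ = h/λ = 6.6261e-34/6.5100e-11 = 1.0178e-23 kg·m/s

After scattering:
λ' = λ + Δλ = 65.1 + 4.3640 = 69.4640 pm
p' = h/λ' = 6.6261e-34/6.9464e-11 = 9.5388e-24 kg·m/s

Momentum is a vector; the scattered photon's direction makes angle θ = 143° with the incident direction. The magnitude of the vector change Δp⃗ = p⃗₀ − p⃗' is found from the law of cosines:
|Δp⃗|² = p₀² + p'² − 2p₀p'cos θ
|Δp⃗|² = (1.0178e-23)² + (9.5388e-24)² − 2·1.0178e-23·9.5388e-24·cos(143°)
|Δp⃗| = 1.8699e-23 kg·m/s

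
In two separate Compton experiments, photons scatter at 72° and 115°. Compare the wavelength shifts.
115° produces the larger shift by a factor of 2.059

Calculate both shifts using Δλ = λ_C(1 - cos θ):

For θ₁ = 72°:
Δλ₁ = 2.4263 × (1 - cos(72°))
Δλ₁ = 2.4263 × 0.6910
Δλ₁ = 1.6765 pm

For θ₂ = 115°:
Δλ₂ = 2.4263 × (1 - cos(115°))
Δλ₂ = 2.4263 × 1.4226
Δλ₂ = 3.4517 pm

The 115° angle produces the larger shift.
Ratio: 3.4517/1.6765 = 2.059

(Intermediate values are shown rounded; full precision is carried through to the final answer.)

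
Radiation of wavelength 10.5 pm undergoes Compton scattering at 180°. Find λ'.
15.3526 pm

Using the Compton formula: λ' = λ + λ_C(1 − cos θ)

For θ = 180°, cos θ = -1 (exact) = -1.0000, so:
1 − cos 180° = 1 − (-1) = 2.0000

Δλ = λ_C × 2.0000 = 2.4263 × 2.0000 = 4.8526 pm

λ' = 10.5 + 4.8526 = 15.3526 pm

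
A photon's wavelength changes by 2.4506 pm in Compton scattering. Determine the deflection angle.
90.57°

From the Compton formula Δλ = λ_C(1 - cos θ), we can solve for θ:

cos θ = 1 - Δλ/λ_C

Given:
- Δλ = 2.4506 pm
- λ_C = h/(m_e·c) ≈ 2.42631024 pm

cos θ = 1 - 2.4506/2.42631024
cos θ = 1 - 1.010011
cos θ = -0.010011

θ = arccos(-0.010011)
θ = 90.57°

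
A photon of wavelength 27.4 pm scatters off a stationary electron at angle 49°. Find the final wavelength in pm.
28.2345 pm

Using the Compton scattering formula:
λ' = λ + Δλ = λ + λ_C(1 - cos θ)

Given:
- Initial wavelength λ = 27.4 pm
- Scattering angle θ = 49°
- Compton wavelength λ_C ≈ 2.4263 pm

Calculate the shift:
Δλ = 2.4263 × (1 - cos(49°))
Δλ = 2.4263 × 0.3439
Δλ = 0.8345 pm

Final wavelength:
λ' = 27.4 + 0.8345 = 28.2345 pm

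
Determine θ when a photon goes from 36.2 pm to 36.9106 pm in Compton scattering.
45.00°

First find the wavelength shift:
Δλ = λ' - λ = 36.9106 - 36.2 = 0.7106 pm

Using Δλ = λ_C(1 - cos θ), with λ_C = h/(m_e·c) ≈ 2.42631024 pm:
cos θ = 1 - Δλ/λ_C
cos θ = 1 - 0.7106/2.42631024
cos θ = 0.707127

θ = arccos(0.707127)
θ = 45.00°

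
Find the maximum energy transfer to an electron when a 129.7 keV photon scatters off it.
43.6711 keV

Maximum energy transfer occurs at θ = 180° (backscattering).

Initial photon: E₀ = 129.7 keV → λ₀ = 9.5593 pm

Maximum Compton shift (at 180°):
Δλ_max = 2λ_C = 2 × 2.4263 = 4.8526 pm

Final wavelength:
λ' = 9.5593 + 4.8526 = 14.4119 pm

Minimum photon energy (maximum energy to electron):
E'_min = hc/λ' = 86.0289 keV

Maximum electron kinetic energy:
K_max = E₀ - E'_min = 129.7000 - 86.0289 = 43.6711 keV

(Intermediate values are shown rounded; full precision is carried through to the final answer.)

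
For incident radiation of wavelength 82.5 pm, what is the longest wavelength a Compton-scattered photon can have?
87.3526 pm (at θ = 180°)

The Compton shift is Δλ = λ_C(1 − cos θ).

Since cos θ ranges from −1 to 1, the factor (1 − cos θ) ranges from 0 to 2; the maximum shift occurs at θ = 180° (backscattering):
Δλ_max = 2λ_C = 2 × 2.4263 pm = 4.8526 pm

Maximum scattered wavelength:
λ'_max = λ₀ + Δλ_max = 82.5 + 4.8526 = 87.3526 pm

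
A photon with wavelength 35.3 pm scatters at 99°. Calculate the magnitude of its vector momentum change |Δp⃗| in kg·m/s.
2.7510e-23 kg·m/s

Photon momentum magnitude is p = h/λ.

Initial momentum:
p₀ = h/λ = 6.6261e-34/3.5300e-11 = 1.8771e-23 kg·m/s

After scattering:
λ' = λ + Δλ = 35.3 + 2.8059 = 38.1059 pm
p' = h/λ' = 6.6261e-34/3.8106e-11 = 1.7389e-23 kg·m/s

Momentum is a vector; the scattered photon's direction makes angle θ = 99° with the incident direction. The magnitude of the vector change Δp⃗ = p⃗₀ − p⃗' is found from the law of cosines:
|Δp⃗|² = p₀² + p'² − 2p₀p'cos θ
|Δp⃗|² = (1.8771e-23)² + (1.7389e-23)² − 2·1.8771e-23·1.7389e-23·cos(99°)
|Δp⃗| = 2.7510e-23 kg·m/s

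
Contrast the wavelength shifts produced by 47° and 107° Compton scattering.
107° produces the larger shift by a factor of 4.064

Calculate both shifts using Δλ = λ_C(1 - cos θ):

For θ₁ = 47°:
Δλ₁ = 2.4263 × (1 - cos(47°))
Δλ₁ = 2.4263 × 0.3180
Δλ₁ = 0.7716 pm

For θ₂ = 107°:
Δλ₂ = 2.4263 × (1 - cos(107°))
Δλ₂ = 2.4263 × 1.2924
Δλ₂ = 3.1357 pm

The 107° angle produces the larger shift.
Ratio: 3.1357/0.7716 = 4.064

(Intermediate values are shown rounded; full precision is carried through to the final answer.)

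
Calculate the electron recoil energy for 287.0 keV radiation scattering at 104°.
117.9297 keV

By energy conservation: K_e = E_initial - E_final

First find the scattered photon energy:
Initial wavelength: λ = hc/E = 4.3200 pm
Compton shift: Δλ = λ_C(1 - cos(104°)) = 3.0133 pm
Final wavelength: λ' = 4.3200 + 3.0133 = 7.3333 pm
Final photon energy: E' = hc/λ' = 169.0703 keV

Electron kinetic energy:
K_e = E - E' = 287.0000 - 169.0703 = 117.9297 keV

(Intermediate values are shown rounded; full precision is carried through to the final answer.)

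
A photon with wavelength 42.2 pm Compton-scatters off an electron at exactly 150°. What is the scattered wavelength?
46.7276 pm

Using the Compton formula: λ' = λ + λ_C(1 − cos θ)

For θ = 150°, cos θ = -√3/2 (exact) ≈ -0.8660, so:
1 − cos 150° = 1 − (-√3/2) ≈ 1.8660

Δλ = λ_C × 1.8660 = 2.4263 × 1.8660 = 4.5276 pm

λ' = 42.2 + 4.5276 = 46.7276 pm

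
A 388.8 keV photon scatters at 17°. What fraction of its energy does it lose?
0.0322 (or 3.22%)

Calculate initial and final photon energies:

Initial: E₀ = 388.8 keV → λ₀ = 3.1889 pm
Compton shift: Δλ = 0.1060 pm
Final wavelength: λ' = 3.2949 pm
Final energy: E' = 376.2898 keV

Fractional energy loss:
(E₀ - E')/E₀ = (388.8000 - 376.2898)/388.8000
= 12.5102/388.8000
= 0.0322
= 3.22%

(Intermediate values are shown rounded; full precision is carried through to the final answer.)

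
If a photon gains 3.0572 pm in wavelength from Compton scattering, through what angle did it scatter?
105.07°

From the Compton formula Δλ = λ_C(1 - cos θ), we can solve for θ:

cos θ = 1 - Δλ/λ_C

Given:
- Δλ = 3.0572 pm
- λ_C = h/(m_e·c) ≈ 2.42631024 pm

cos θ = 1 - 3.0572/2.42631024
cos θ = 1 - 1.260020
cos θ = -0.260020

θ = arccos(-0.260020)
θ = 105.07°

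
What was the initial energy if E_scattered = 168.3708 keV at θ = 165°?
477.9998 keV

Convert final energy to wavelength (hc ≈ 1239.842 keV·pm):
λ' = hc/E' = 1239.842 / 168.3708 = 7.3638 pm

Calculate the Compton shift:
Δλ = λ_C(1 - cos(165°))
Δλ = 2.4263 × (1 - cos(165°))
Δλ = 4.7699 pm

Initial wavelength:
λ = λ' - Δλ = 7.3638 - 4.7699 = 2.5938 pm

Initial energy:
E = hc/λ = 1239.842 / 2.5938 = 477.9998 keV

(Intermediate values are shown rounded; full precision is carried through to the final answer.)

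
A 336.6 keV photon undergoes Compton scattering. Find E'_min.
145.2478 keV (at θ = 180°)

The scattered photon has minimum energy when its wavelength is maximum, i.e., when the Compton shift Δλ = λ_C(1 − cos θ) is maximum. This occurs at θ = 180° (backscattering), giving Δλ_max = 2λ_C = 4.8526 pm.

Initial wavelength: λ₀ = hc/E₀ = 3.6834 pm
Maximum final wavelength: λ'_max = λ₀ + 2λ_C = 3.6834 + 4.8526 = 8.5360 pm
Minimum final energy: E'_min = hc/λ'_max = 145.2478 keV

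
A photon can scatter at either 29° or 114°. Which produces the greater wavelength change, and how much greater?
114° produces the larger shift by a factor of 11.220

Calculate both shifts using Δλ = λ_C(1 - cos θ):

For θ₁ = 29°:
Δλ₁ = 2.4263 × (1 - cos(29°))
Δλ₁ = 2.4263 × 0.1254
Δλ₁ = 0.3042 pm

For θ₂ = 114°:
Δλ₂ = 2.4263 × (1 - cos(114°))
Δλ₂ = 2.4263 × 1.4067
Δλ₂ = 3.4132 pm

The 114° angle produces the larger shift.
Ratio: 3.4132/0.3042 = 11.220

(Intermediate values are shown rounded; full precision is carried through to the final answer.)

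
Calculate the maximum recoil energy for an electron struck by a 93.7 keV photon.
25.1423 keV

Maximum energy transfer occurs at θ = 180° (backscattering).

Initial photon: E₀ = 93.7 keV → λ₀ = 13.2320 pm

Maximum Compton shift (at 180°):
Δλ_max = 2λ_C = 2 × 2.4263 = 4.8526 pm

Final wavelength:
λ' = 13.2320 + 4.8526 = 18.0847 pm

Minimum photon energy (maximum energy to electron):
E'_min = hc/λ' = 68.5577 keV

Maximum electron kinetic energy:
K_max = E₀ - E'_min = 93.7000 - 68.5577 = 25.1423 keV

(Intermediate values are shown rounded; full precision is carried through to the final answer.)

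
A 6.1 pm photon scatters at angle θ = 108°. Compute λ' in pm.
9.2761 pm

Using the Compton scattering formula:
λ' = λ + Δλ = λ + λ_C(1 - cos θ)

Given:
- Initial wavelength λ = 6.1 pm
- Scattering angle θ = 108°
- Compton wavelength λ_C ≈ 2.4263 pm

Calculate the shift:
Δλ = 2.4263 × (1 - cos(108°))
Δλ = 2.4263 × 1.3090
Δλ = 3.1761 pm

Final wavelength:
λ' = 6.1 + 3.1761 = 9.2761 pm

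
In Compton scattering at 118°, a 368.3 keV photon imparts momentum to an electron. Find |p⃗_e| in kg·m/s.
2.5602e-22 kg·m/s

The electron is initially at rest, so by conservation of momentum:
p⃗_e = p⃗₀ − p⃗'  (incident photon momentum minus scattered photon momentum)

Photon momentum magnitudes (p = h/λ = E/c):
λ₀ = hc/E₀ = 3.3664 pm → p₀ = h/λ₀ = 1.9683e-22 kg·m/s
Δλ = λ_C(1 − cos 118°) = 3.5654 pm
λ' = 6.9318 pm → p' = h/λ' = 9.5590e-23 kg·m/s

The scattered photon makes angle θ = 118° with the incident direction, so by the law of cosines:
|p⃗_e|² = p₀² + p'² − 2p₀p'cos θ
|p⃗_e|² = (1.9683e-22)² + (9.5590e-23)² − 2·1.9683e-22·9.5590e-23·cos(118°)
|p⃗_e| = 2.5602e-22 kg·m/s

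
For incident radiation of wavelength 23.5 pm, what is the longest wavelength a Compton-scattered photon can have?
28.3526 pm (at θ = 180°)

The Compton shift is Δλ = λ_C(1 − cos θ).

Since cos θ ranges from −1 to 1, the factor (1 − cos θ) ranges from 0 to 2; the maximum shift occurs at θ = 180° (backscattering):
Δλ_max = 2λ_C = 2 × 2.4263 pm = 4.8526 pm

Maximum scattered wavelength:
λ'_max = λ₀ + Δλ_max = 23.5 + 4.8526 = 28.3526 pm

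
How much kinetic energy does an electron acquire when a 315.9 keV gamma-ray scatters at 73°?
96.1368 keV

By energy conservation: K_e = E_initial - E_final

First find the scattered photon energy:
Initial wavelength: λ = hc/E = 3.9248 pm
Compton shift: Δλ = λ_C(1 - cos(73°)) = 1.7169 pm
Final wavelength: λ' = 3.9248 + 1.7169 = 5.6417 pm
Final photon energy: E' = hc/λ' = 219.7632 keV

Electron kinetic energy:
K_e = E - E' = 315.9000 - 219.7632 = 96.1368 keV

(Intermediate values are shown rounded; full precision is carried through to the final answer.)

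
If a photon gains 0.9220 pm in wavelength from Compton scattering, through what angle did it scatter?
51.68°

From the Compton formula Δλ = λ_C(1 - cos θ), we can solve for θ:

cos θ = 1 - Δλ/λ_C

Given:
- Δλ = 0.9220 pm
- λ_C = h/(m_e·c) ≈ 2.42631024 pm

cos θ = 1 - 0.9220/2.42631024
cos θ = 1 - 0.380001
cos θ = 0.619999

θ = arccos(0.619999)
θ = 51.68°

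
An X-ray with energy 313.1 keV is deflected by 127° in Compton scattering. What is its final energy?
158.0143 keV

First convert energy to wavelength:
λ = hc/E, with hc ≈ 1239.842 keV·pm (i.e. 1239.842 eV·nm)

For E = 313.1 keV = 313100 eV:
λ = 1239.842 keV·pm / 313.1 keV
λ = 3.9599 pm

Calculate the Compton shift:
Δλ = λ_C(1 - cos(127°)) = 2.4263 × 1.6018
Δλ = 3.8865 pm

Final wavelength:
λ' = 3.9599 + 3.8865 = 7.8464 pm

Final energy:
E' = hc/λ' = 1239.842 / 7.8464 = 158.0143 keV

(Intermediate values are shown rounded; full precision is carried through to the final answer.)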